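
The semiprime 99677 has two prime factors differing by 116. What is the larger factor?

379

Since p = q + 116, we have 99677 = q(q + 116), so q² + 116q − 99677 = 0.
Discriminant: 116² + 4·99677 = 13456 + 398708 = 412164; √412164 = 642.
q = (−116 + 642)/2 = 263, and p = q + 116 = 379.
Check: 263 · 379 = 99677.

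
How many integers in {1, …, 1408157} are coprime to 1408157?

Factor: 1408157 = 53 · 163^2.
φ(1408157) = (53−1) · 163^1·(163−1) = 52 · 26406 = 1373112.

1373112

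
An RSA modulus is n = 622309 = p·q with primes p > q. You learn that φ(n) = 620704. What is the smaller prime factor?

φ(n) = (p−1)(q−1) = n − (p+q) + 1, so p + q = 622309 − 620704 + 1 = 1606.
p and q are the roots of t² − 1606t + 622309 = 0.
Discriminant: 1606² − 4·622309 = 2579236 − 2489236 = 90000; √90000 = 300.
q = (1606 − 300)/2 = 653, p = (1606 + 300)/2 = 953.
Check: 653 · 953 = 622309.

653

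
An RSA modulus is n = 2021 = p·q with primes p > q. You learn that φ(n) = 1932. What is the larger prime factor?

φ(n) = (p−1)(q−1) = n − (p+q) + 1, so p + q = 2021 − 1932 + 1 = 90.
p and q are the roots of t² − 90t + 2021 = 0.
Discriminant: 90² − 4·2021 = 8100 − 8084 = 16; √16 = 4.
q = (90 − 4)/2 = 43, p = (90 + 4)/2 = 47.
Check: 43 · 47 = 2021.

47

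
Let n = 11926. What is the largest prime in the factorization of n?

11926 = 2 · 5963
5963 = 67 · 89
89 is prime.
So 11926 = 2 · 67 · 89; the largest prime factor is 89.

89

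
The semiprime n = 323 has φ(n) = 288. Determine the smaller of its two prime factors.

17

φ(n) = (p−1)(q−1) = n − (p+q) + 1, so p + q = 323 − 288 + 1 = 36.
p and q are the roots of t² − 36t + 323 = 0.
Discriminant: 36² − 4·323 = 1296 − 1292 = 4; √4 = 2.
q = (36 − 2)/2 = 17, p = (36 + 2)/2 = 19.
Check: 17 · 19 = 323.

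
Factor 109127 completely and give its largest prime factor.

71

109127 = 29 · 3763
3763 = 53 · 71
71 is prime.
So 109127 = 29 · 53 · 71; the largest prime factor is 71.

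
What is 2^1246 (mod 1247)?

173

2^1 ≡ 2 (mod 1247)
2^2 ≡ 2^2 = 4 ≡ 4 (mod 1247)
2^4 ≡ 4^2 = 16 ≡ 16 (mod 1247)
2^8 ≡ 16^2 = 256 ≡ 256 (mod 1247)
2^16 ≡ 256^2 = 65536 ≡ 692 (mod 1247)
2^32 ≡ 692^2 = 478864 ≡ 16 (mod 1247)
2^64 ≡ 16^2 = 256 ≡ 256 (mod 1247)
2^128 ≡ 256^2 = 65536 ≡ 692 (mod 1247)
2^256 ≡ 692^2 = 478864 ≡ 16 (mod 1247)
2^512 ≡ 16^2 = 256 ≡ 256 (mod 1247)
2^1024 ≡ 256^2 = 65536 ≡ 692 (mod 1247)
1246 = 1024 + 128 + 64 + 16 + 8 + 4 + 2 in binary powers of 2.
So 2^1246 ≡ 692 · 692 · 256 · 692 · 256 · 16 · 4 ≡ 173 (mod 1247).
Since 173 ≠ 1, base 2 is a Fermat witness: 1247 is composite.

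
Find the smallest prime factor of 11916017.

11916017 is odd.
Digit sum 26, not divisible by 3.
Ends in 7: not divisible by 5.
7: 11916017 = 7·1702288 + 1
11: 11916017 = 11·1083274 + 3
13: 11916017 = 13·916616 + 9
17: 11916017 = 17·700942 + 3
19: 11916017 = 19·627158 + 15
23: 11916017 = 23·518087 + 16
29: 11916017 = 29·410897 + 4
31: 11916017 = 31·384387 + 20
37: 11916017 = 37·322054 + 19
41: 11916017 = 41·290634 + 23
43: 11916017 = 43·277116 + 29
47: 11916017 = 47·253532 + 13
53: 11916017 = 53·224830 + 27
59: 11916017 = 59·201966 + 23
61: 11916017 = 61·195344 + 33
67: 11916017 = 67·177851

67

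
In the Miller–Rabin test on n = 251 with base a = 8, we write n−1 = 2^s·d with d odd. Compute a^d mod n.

251 − 1 = 250 = 2^1 · 125, so d = 125.
8^1 ≡ 8 (mod 251)
8^2 ≡ 8^2 = 64 ≡ 64 (mod 251)
8^4 ≡ 64^2 = 4096 ≡ 80 (mod 251)
8^8 ≡ 80^2 = 6400 ≡ 125 (mod 251)
8^16 ≡ 125^2 = 15625 ≡ 63 (mod 251)
8^32 ≡ 63^2 = 3969 ≡ 204 (mod 251)
8^64 ≡ 204^2 = 41616 ≡ 201 (mod 251)
125 = 64 + 32 + 16 + 8 + 4 + 1 in binary powers of 2.
So 8^125 ≡ 201 · 204 · 63 · 125 · 80 · 8 ≡ 250 (mod 251).
Since 8^d ≡ 250 (mod 251), base 8 does not prove 251 composite.

250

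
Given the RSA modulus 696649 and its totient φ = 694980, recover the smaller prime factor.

φ(n) = (p−1)(q−1) = n − (p+q) + 1, so p + q = 696649 − 694980 + 1 = 1670.
p and q are the roots of t² − 1670t + 696649 = 0.
Discriminant: 1670² − 4·696649 = 2788900 − 2786596 = 2304; √2304 = 48.
q = (1670 − 48)/2 = 811, p = (1670 + 48)/2 = 859.
Check: 811 · 859 = 696649.

811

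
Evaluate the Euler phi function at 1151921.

1108080

Factor: 1151921 = 37 · 163 · 191.
φ(1151921) = (37−1) · (163−1) · (191−1) = 36 · 162 · 190 = 1108080.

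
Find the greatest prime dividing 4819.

79

4819 = 61 · 79
79 is prime.
So 4819 = 61 · 79; the largest prime factor is 79.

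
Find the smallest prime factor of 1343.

1343 is odd.
Digit sum 11, not divisible by 3.
Ends in 3: not divisible by 5.
7: 1343 = 7·191 + 6
11: 1343 = 11·122 + 1
13: 1343 = 13·103 + 4
17: 1343 = 17·79

17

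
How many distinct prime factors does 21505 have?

21505 = 5 · 4301
4301 = 11 · 391
391 = 17 · 23
21505 = 5 · 11 · 17 · 23, which has 4 distinct prime factors.

4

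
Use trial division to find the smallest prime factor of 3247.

17

3247 is odd.
Digit sum 16, not divisible by 3.
Ends in 7: not divisible by 5.
7: 3247 = 7·463 + 6
11: 3247 = 11·295 + 2
13: 3247 = 13·249 + 10
17: 3247 = 17·191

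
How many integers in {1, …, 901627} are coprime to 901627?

873600

Factor: 901627 = 79 · 101 · 113.
φ(901627) = (79−1) · (101−1) · (113−1) = 78 · 100 · 112 = 873600.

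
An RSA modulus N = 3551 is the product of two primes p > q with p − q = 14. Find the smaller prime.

Since p = q + 14, we have 3551 = q(q + 14), so q² + 14q − 3551 = 0.
Discriminant: 14² + 4·3551 = 196 + 14204 = 14400; √14400 = 120.
q = (−14 + 120)/2 = 53, and p = q + 14 = 67.
Check: 53 · 67 = 3551.

53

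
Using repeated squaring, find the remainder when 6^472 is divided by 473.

6^1 ≡ 6 (mod 473)
6^2 ≡ 6^2 = 36 ≡ 36 (mod 473)
6^4 ≡ 36^2 = 1296 ≡ 350 (mod 473)
6^8 ≡ 350^2 = 122500 ≡ 466 (mod 473)
6^16 ≡ 466^2 = 217156 ≡ 49 (mod 473)
6^32 ≡ 49^2 = 2401 ≡ 36 (mod 473)
6^64 ≡ 36^2 = 1296 ≡ 350 (mod 473)
6^128 ≡ 350^2 = 122500 ≡ 466 (mod 473)
6^256 ≡ 466^2 = 217156 ≡ 49 (mod 473)
472 = 256 + 128 + 64 + 16 + 8 in binary powers of 2.
So 6^472 ≡ 49 · 466 · 350 · 49 · 466 ≡ 135 (mod 473).
Since 135 ≠ 1, base 6 is a Fermat witness: 473 is composite.

135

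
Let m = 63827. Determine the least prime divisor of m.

83

63827 is odd.
Digit sum 26, not divisible by 3.
Ends in 7: not divisible by 5.
7: 63827 = 7·9118 + 1
11: 63827 = 11·5802 + 5
13: 63827 = 13·4909 + 10
17: 63827 = 17·3754 + 9
19: 63827 = 19·3359 + 6
23: 63827 = 23·2775 + 2
29: 63827 = 29·2200 + 27
31: 63827 = 31·2058 + 29
37: 63827 = 37·1725 + 2
41: 63827 = 41·1556 + 31
43: 63827 = 43·1484 + 15
47: 63827 = 47·1358 + 1
53: 63827 = 53·1204 + 15
59: 63827 = 59·1081 + 48
61: 63827 = 61·1046 + 21
67: 63827 = 67·952 + 43
71: 63827 = 71·898 + 69
73: 63827 = 73·874 + 25
79: 63827 = 79·807 + 74
83: 63827 = 83·769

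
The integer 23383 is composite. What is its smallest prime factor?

67

23383 is odd.
Digit sum 19, not divisible by 3.
Ends in 3: not divisible by 5.
7: 23383 = 7·3340 + 3
11: 23383 = 11·2125 + 8
13: 23383 = 13·1798 + 9
17: 23383 = 17·1375 + 8
19: 23383 = 19·1230 + 13
23: 23383 = 23·1016 + 15
29: 23383 = 29·806 + 9
31: 23383 = 31·754 + 9
37: 23383 = 37·631 + 36
41: 23383 = 41·570 + 13
43: 23383 = 43·543 + 34
47: 23383 = 47·497 + 24
53: 23383 = 53·441 + 10
59: 23383 = 59·396 + 19
61: 23383 = 61·383 + 20
67: 23383 = 67·349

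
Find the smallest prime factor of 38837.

38837 is odd.
Digit sum 29, not divisible by 3.
Ends in 7: not divisible by 5.
7: 38837 = 7·5548 + 1
11: 38837 = 11·3530 + 7
13: 38837 = 13·2987 + 6
17: 38837 = 17·2284 + 9
19: 38837 = 19·2044 + 1
23: 38837 = 23·1688 + 13
29: 38837 = 29·1339 + 6
31: 38837 = 31·1252 + 25
37: 38837 = 37·1049 + 24
41: 38837 = 41·947 + 10
43: 38837 = 43·903 + 8
47: 38837 = 47·826 + 15
53: 38837 = 53·732 + 41
59: 38837 = 59·658 + 15
61: 38837 = 61·636 + 41
67: 38837 = 67·579 + 44
71: 38837 = 71·547

71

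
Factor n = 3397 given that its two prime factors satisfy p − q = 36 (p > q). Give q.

Since p = q + 36, we have 3397 = q(q + 36), so q² + 36q − 3397 = 0.
Discriminant: 36² + 4·3397 = 1296 + 13588 = 14884; √14884 = 122.
q = (−36 + 122)/2 = 43, and p = q + 36 = 79.
Check: 43 · 79 = 3397.

43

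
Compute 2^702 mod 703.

2^1 ≡ 2 (mod 703)
2^2 ≡ 2^2 = 4 ≡ 4 (mod 703)
2^4 ≡ 4^2 = 16 ≡ 16 (mod 703)
2^8 ≡ 16^2 = 256 ≡ 256 (mod 703)
2^16 ≡ 256^2 = 65536 ≡ 157 (mod 703)
2^32 ≡ 157^2 = 24649 ≡ 44 (mod 703)
2^64 ≡ 44^2 = 1936 ≡ 530 (mod 703)
2^128 ≡ 530^2 = 280900 ≡ 403 (mod 703)
2^256 ≡ 403^2 = 162409 ≡ 16 (mod 703)
2^512 ≡ 16^2 = 256 ≡ 256 (mod 703)
702 = 512 + 128 + 32 + 16 + 8 + 4 + 2 in binary powers of 2.
So 2^702 ≡ 256 · 403 · 44 · 157 · 256 · 16 · 4 ≡ 628 (mod 703).
Since 628 ≠ 1, base 2 is a Fermat witness: 703 is composite.

628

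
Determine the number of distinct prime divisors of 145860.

6

145860 = 2^2 · 36465
36465 = 3 · 12155
12155 = 5 · 2431
2431 = 11 · 221
221 = 13 · 17
145860 = 2^2 · 3 · 5 · 11 · 13 · 17, which has 6 distinct prime factors.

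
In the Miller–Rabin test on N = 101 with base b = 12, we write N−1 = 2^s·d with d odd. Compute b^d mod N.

91

101 − 1 = 100 = 2^2 · 25, so d = 25.
12^1 ≡ 12 (mod 101)
12^2 ≡ 12^2 = 144 ≡ 43 (mod 101)
12^4 ≡ 43^2 = 1849 ≡ 31 (mod 101)
12^8 ≡ 31^2 = 961 ≡ 52 (mod 101)
12^16 ≡ 52^2 = 2704 ≡ 78 (mod 101)
25 = 16 + 8 + 1 in binary powers of 2.
So 12^25 ≡ 78 · 52 · 12 ≡ 91 (mod 101).
Squaring chain: 91 → 100; reaches −1, so base 12 does not prove 101 composite.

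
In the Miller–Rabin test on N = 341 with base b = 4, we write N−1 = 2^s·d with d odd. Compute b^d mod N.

341 − 1 = 340 = 2^2 · 85, so d = 85.
4^1 ≡ 4 (mod 341)
4^2 ≡ 4^2 = 16 ≡ 16 (mod 341)
4^4 ≡ 16^2 = 256 ≡ 256 (mod 341)
4^8 ≡ 256^2 = 65536 ≡ 64 (mod 341)
4^16 ≡ 64^2 = 4096 ≡ 4 (mod 341)
4^32 ≡ 4^2 = 16 ≡ 16 (mod 341)
4^64 ≡ 16^2 = 256 ≡ 256 (mod 341)
85 = 64 + 16 + 4 + 1 in binary powers of 2.
So 4^85 ≡ 256 · 4 · 256 · 4 ≡ 1 (mod 341).
Since 4^d ≡ 1 (mod 341), base 4 does not prove 341 composite.

1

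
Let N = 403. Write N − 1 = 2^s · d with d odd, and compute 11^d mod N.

403 − 1 = 402 = 2^1 · 201, so d = 201.
11^1 ≡ 11 (mod 403)
11^2 ≡ 11^2 = 121 ≡ 121 (mod 403)
11^4 ≡ 121^2 = 14641 ≡ 133 (mod 403)
11^8 ≡ 133^2 = 17689 ≡ 360 (mod 403)
11^16 ≡ 360^2 = 129600 ≡ 237 (mod 403)
11^32 ≡ 237^2 = 56169 ≡ 152 (mod 403)
11^64 ≡ 152^2 = 23104 ≡ 133 (mod 403)
11^128 ≡ 133^2 = 17689 ≡ 360 (mod 403)
201 = 128 + 64 + 8 + 1 in binary powers of 2.
So 11^201 ≡ 360 · 133 · 360 · 11 ≡ 151 (mod 403).
Squaring chain: 151; never reaches −1, so base 11 is a Miller–Rabin witness that 403 is composite.

151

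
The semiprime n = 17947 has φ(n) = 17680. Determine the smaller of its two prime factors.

131

φ(n) = (p−1)(q−1) = n − (p+q) + 1, so p + q = 17947 − 17680 + 1 = 268.
p and q are the roots of t² − 268t + 17947 = 0.
Discriminant: 268² − 4·17947 = 71824 − 71788 = 36; √36 = 6.
q = (268 − 6)/2 = 131, p = (268 + 6)/2 = 137.
Check: 131 · 137 = 17947.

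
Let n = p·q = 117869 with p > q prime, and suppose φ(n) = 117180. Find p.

379

φ(n) = (p−1)(q−1) = n − (p+q) + 1, so p + q = 117869 − 117180 + 1 = 690.
p and q are the roots of t² − 690t + 117869 = 0.
Discriminant: 690² − 4·117869 = 476100 − 471476 = 4624; √4624 = 68.
q = (690 − 68)/2 = 311, p = (690 + 68)/2 = 379.
Check: 311 · 379 = 117869.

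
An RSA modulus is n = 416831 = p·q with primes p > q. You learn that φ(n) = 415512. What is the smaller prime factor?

φ(n) = (p−1)(q−1) = n − (p+q) + 1, so p + q = 416831 − 415512 + 1 = 1320.
p and q are the roots of t² − 1320t + 416831 = 0.
Discriminant: 1320² − 4·416831 = 1742400 − 1667324 = 75076; √75076 = 274.
q = (1320 − 274)/2 = 523, p = (1320 + 274)/2 = 797.
Check: 523 · 797 = 416831.

523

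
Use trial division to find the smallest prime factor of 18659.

47

18659 is odd.
Digit sum 29, not divisible by 3.
Ends in 9: not divisible by 5.
7: 18659 = 7·2665 + 4
11: 18659 = 11·1696 + 3
13: 18659 = 13·1435 + 4
17: 18659 = 17·1097 + 10
19: 18659 = 19·982 + 1
23: 18659 = 23·811 + 6
29: 18659 = 29·643 + 12
31: 18659 = 31·601 + 28
37: 18659 = 37·504 + 11
41: 18659 = 41·455 + 4
43: 18659 = 43·433 + 40
47: 18659 = 47·397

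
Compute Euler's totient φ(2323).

2200

Factor: 2323 = 23 · 101.
φ(2323) = (23−1) · (101−1) = 22 · 100 = 2200.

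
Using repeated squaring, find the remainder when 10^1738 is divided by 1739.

10^1 ≡ 10 (mod 1739)
10^2 ≡ 10^2 = 100 ≡ 100 (mod 1739)
10^4 ≡ 100^2 = 10000 ≡ 1305 (mod 1739)
10^8 ≡ 1305^2 = 1703025 ≡ 544 (mod 1739)
10^16 ≡ 544^2 = 295936 ≡ 306 (mod 1739)
10^32 ≡ 306^2 = 93636 ≡ 1469 (mod 1739)
10^64 ≡ 1469^2 = 2157961 ≡ 1601 (mod 1739)
10^128 ≡ 1601^2 = 2563201 ≡ 1654 (mod 1739)
10^256 ≡ 1654^2 = 2735716 ≡ 269 (mod 1739)
10^512 ≡ 269^2 = 72361 ≡ 1062 (mod 1739)
10^1024 ≡ 1062^2 = 1127844 ≡ 972 (mod 1739)
1738 = 1024 + 512 + 128 + 64 + 8 + 2 in binary powers of 2.
So 10^1738 ≡ 972 · 1062 · 1654 · 1601 · 544 · 100 ≡ 1231 (mod 1739).
Since 1231 ≠ 1, base 10 is a Fermat witness: 1739 is composite.

1231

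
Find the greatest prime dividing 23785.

23785 = 5 · 4757
4757 = 67 · 71
71 is prime.
So 23785 = 5 · 67 · 71; the largest prime factor is 71.

71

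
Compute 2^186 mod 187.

174

2^1 ≡ 2 (mod 187)
2^2 ≡ 2^2 = 4 ≡ 4 (mod 187)
2^4 ≡ 4^2 = 16 ≡ 16 (mod 187)
2^8 ≡ 16^2 = 256 ≡ 69 (mod 187)
2^16 ≡ 69^2 = 4761 ≡ 86 (mod 187)
2^32 ≡ 86^2 = 7396 ≡ 103 (mod 187)
2^64 ≡ 103^2 = 10609 ≡ 137 (mod 187)
2^128 ≡ 137^2 = 18769 ≡ 69 (mod 187)
186 = 128 + 32 + 16 + 8 + 2 in binary powers of 2.
So 2^186 ≡ 69 · 103 · 86 · 69 · 4 ≡ 174 (mod 187).
Since 174 ≠ 1, base 2 is a Fermat witness: 187 is composite.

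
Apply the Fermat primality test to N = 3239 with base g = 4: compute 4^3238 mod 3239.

4^1 ≡ 4 (mod 3239)
4^2 ≡ 4^2 = 16 ≡ 16 (mod 3239)
4^4 ≡ 16^2 = 256 ≡ 256 (mod 3239)
4^8 ≡ 256^2 = 65536 ≡ 756 (mod 3239)
4^16 ≡ 756^2 = 571536 ≡ 1472 (mod 3239)
4^32 ≡ 1472^2 = 2166784 ≡ 3132 (mod 3239)
4^64 ≡ 3132^2 = 9809424 ≡ 1732 (mod 3239)
4^128 ≡ 1732^2 = 2999824 ≡ 510 (mod 3239)
4^256 ≡ 510^2 = 260100 ≡ 980 (mod 3239)
4^512 ≡ 980^2 = 960400 ≡ 1656 (mod 3239)
4^1024 ≡ 1656^2 = 2742336 ≡ 2142 (mod 3239)
4^2048 ≡ 2142^2 = 4588164 ≡ 1740 (mod 3239)
3238 = 2048 + 1024 + 128 + 32 + 4 + 2 in binary powers of 2.
So 4^3238 ≡ 1740 · 2142 · 510 · 3132 · 256 · 16 ≡ 715 (mod 3239).
Since 715 ≠ 1, base 4 is a Fermat witness: 3239 is composite.

715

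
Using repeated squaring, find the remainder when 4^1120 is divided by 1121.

1111

4^1 ≡ 4 (mod 1121)
4^2 ≡ 4^2 = 16 ≡ 16 (mod 1121)
4^4 ≡ 16^2 = 256 ≡ 256 (mod 1121)
4^8 ≡ 256^2 = 65536 ≡ 518 (mod 1121)
4^16 ≡ 518^2 = 268324 ≡ 405 (mod 1121)
4^32 ≡ 405^2 = 164025 ≡ 359 (mod 1121)
4^64 ≡ 359^2 = 128881 ≡ 1087 (mod 1121)
4^128 ≡ 1087^2 = 1181569 ≡ 35 (mod 1121)
4^256 ≡ 35^2 = 1225 ≡ 104 (mod 1121)
4^512 ≡ 104^2 = 10816 ≡ 727 (mod 1121)
4^1024 ≡ 727^2 = 528529 ≡ 538 (mod 1121)
1120 = 1024 + 64 + 32 in binary powers of 2.
So 4^1120 ≡ 538 · 1087 · 359 ≡ 1111 (mod 1121).
Since 1111 ≠ 1, base 4 is a Fermat witness: 1121 is composite.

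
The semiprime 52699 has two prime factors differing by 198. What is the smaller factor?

151

Since p = q + 198, we have 52699 = q(q + 198), so q² + 198q − 52699 = 0.
Discriminant: 198² + 4·52699 = 39204 + 210796 = 250000; √250000 = 500.
q = (−198 + 500)/2 = 151, and p = q + 198 = 349.
Check: 151 · 349 = 52699.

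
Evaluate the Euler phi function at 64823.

57400

Factor: 64823 = 11 · 71 · 83.
φ(64823) = (11−1) · (71−1) · (83−1) = 10 · 70 · 82 = 57400.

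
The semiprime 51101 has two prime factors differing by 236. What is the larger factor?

373

Since p = q + 236, we have 51101 = q(q + 236), so q² + 236q − 51101 = 0.
Discriminant: 236² + 4·51101 = 55696 + 204404 = 260100; √260100 = 510.
q = (−236 + 510)/2 = 137, and p = q + 236 = 373.
Check: 137 · 373 = 51101.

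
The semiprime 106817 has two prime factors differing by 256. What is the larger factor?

Since p = q + 256, we have 106817 = q(q + 256), so q² + 256q − 106817 = 0.
Discriminant: 256² + 4·106817 = 65536 + 427268 = 492804; √492804 = 702.
q = (−256 + 702)/2 = 223, and p = q + 256 = 479.
Check: 223 · 479 = 106817.

479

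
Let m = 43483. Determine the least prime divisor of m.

11

43483 is odd.
Digit sum 22, not divisible by 3.
Ends in 3: not divisible by 5.
7: 43483 = 7·6211 + 6
11: 43483 = 11·3953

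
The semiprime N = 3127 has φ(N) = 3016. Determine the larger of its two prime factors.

59

φ(n) = (p−1)(q−1) = n − (p+q) + 1, so p + q = 3127 − 3016 + 1 = 112.
p and q are the roots of t² − 112t + 3127 = 0.
Discriminant: 112² − 4·3127 = 12544 − 12508 = 36; √36 = 6.
q = (112 − 6)/2 = 53, p = (112 + 6)/2 = 59.
Check: 53 · 59 = 3127.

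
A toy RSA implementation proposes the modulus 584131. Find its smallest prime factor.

584131 is odd.
Digit sum 22, not divisible by 3.
Ends in 1: not divisible by 5.
7: 584131 = 7·83447 + 2
11: 584131 = 11·53102 + 9
13: 584131 = 13·44933 + 2
17: 584131 = 17·34360 + 11
19: 584131 = 19·30743 + 14
23: 584131 = 23·25397

23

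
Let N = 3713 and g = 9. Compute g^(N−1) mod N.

9^1 ≡ 9 (mod 3713)
9^2 ≡ 9^2 = 81 ≡ 81 (mod 3713)
9^4 ≡ 81^2 = 6561 ≡ 2848 (mod 3713)
9^8 ≡ 2848^2 = 8111104 ≡ 1912 (mod 3713)
9^16 ≡ 1912^2 = 3655744 ≡ 2152 (mod 3713)
9^32 ≡ 2152^2 = 4631104 ≡ 993 (mod 3713)
9^64 ≡ 993^2 = 986049 ≡ 2104 (mod 3713)
9^128 ≡ 2104^2 = 4426816 ≡ 920 (mod 3713)
9^256 ≡ 920^2 = 846400 ≡ 3549 (mod 3713)
9^512 ≡ 3549^2 = 12595401 ≡ 905 (mod 3713)
9^1024 ≡ 905^2 = 819025 ≡ 2165 (mod 3713)
9^2048 ≡ 2165^2 = 4687225 ≡ 1419 (mod 3713)
3712 = 2048 + 1024 + 512 + 128 in binary powers of 2.
So 9^3712 ≡ 1419 · 2165 · 905 · 920 ≡ 3390 (mod 3713).
Since 3390 ≠ 1, base 9 is a Fermat witness: 3713 is composite.

3390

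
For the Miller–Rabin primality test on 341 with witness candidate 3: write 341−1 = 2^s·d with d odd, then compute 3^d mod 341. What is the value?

341 − 1 = 340 = 2^2 · 85, so d = 85.
3^1 ≡ 3 (mod 341)
3^2 ≡ 3^2 = 9 ≡ 9 (mod 341)
3^4 ≡ 9^2 = 81 ≡ 81 (mod 341)
3^8 ≡ 81^2 = 6561 ≡ 82 (mod 341)
3^16 ≡ 82^2 = 6724 ≡ 245 (mod 341)
3^32 ≡ 245^2 = 60025 ≡ 9 (mod 341)
3^64 ≡ 9^2 = 81 ≡ 81 (mod 341)
85 = 64 + 16 + 4 + 1 in binary powers of 2.
So 3^85 ≡ 81 · 245 · 81 · 3 ≡ 254 (mod 341).
Squaring chain: 254 → 67; never reaches −1, so base 3 is a Miller–Rabin witness that 341 is composite.

254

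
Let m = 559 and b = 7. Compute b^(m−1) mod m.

259

7^1 ≡ 7 (mod 559)
7^2 ≡ 7^2 = 49 ≡ 49 (mod 559)
7^4 ≡ 49^2 = 2401 ≡ 165 (mod 559)
7^8 ≡ 165^2 = 27225 ≡ 393 (mod 559)
7^16 ≡ 393^2 = 154449 ≡ 165 (mod 559)
7^32 ≡ 165^2 = 27225 ≡ 393 (mod 559)
7^64 ≡ 393^2 = 154449 ≡ 165 (mod 559)
7^128 ≡ 165^2 = 27225 ≡ 393 (mod 559)
7^256 ≡ 393^2 = 154449 ≡ 165 (mod 559)
7^512 ≡ 165^2 = 27225 ≡ 393 (mod 559)
558 = 512 + 32 + 8 + 4 + 2 in binary powers of 2.
So 7^558 ≡ 393 · 393 · 393 · 165 · 49 ≡ 259 (mod 559).
Since 259 ≠ 1, base 7 is a Fermat witness: 559 is composite.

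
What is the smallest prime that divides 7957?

73

7957 is odd.
Digit sum 28, not divisible by 3.
Ends in 7: not divisible by 5.
7: 7957 = 7·1136 + 5
11: 7957 = 11·723 + 4
13: 7957 = 13·612 + 1
17: 7957 = 17·468 + 1
19: 7957 = 19·418 + 15
23: 7957 = 23·345 + 22
29: 7957 = 29·274 + 11
31: 7957 = 31·256 + 21
37: 7957 = 37·215 + 2
41: 7957 = 41·194 + 3
43: 7957 = 43·185 + 2
47: 7957 = 47·169 + 14
53: 7957 = 53·150 + 7
59: 7957 = 59·134 + 51
61: 7957 = 61·130 + 27
67: 7957 = 67·118 + 51
71: 7957 = 71·112 + 5
73: 7957 = 73·109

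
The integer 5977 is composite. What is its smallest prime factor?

5977 is odd.
Digit sum 28, not divisible by 3.
Ends in 7: not divisible by 5.
7: 5977 = 7·853 + 6
11: 5977 = 11·543 + 4
13: 5977 = 13·459 + 10
17: 5977 = 17·351 + 10
19: 5977 = 19·314 + 11
23: 5977 = 23·259 + 20
29: 5977 = 29·206 + 3
31: 5977 = 31·192 + 25
37: 5977 = 37·161 + 20
41: 5977 = 41·145 + 32
43: 5977 = 43·139

43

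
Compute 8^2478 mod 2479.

2034

8^1 ≡ 8 (mod 2479)
8^2 ≡ 8^2 = 64 ≡ 64 (mod 2479)
8^4 ≡ 64^2 = 4096 ≡ 1617 (mod 2479)
8^8 ≡ 1617^2 = 2614689 ≡ 1823 (mod 2479)
8^16 ≡ 1823^2 = 3323329 ≡ 1469 (mod 2479)
8^32 ≡ 1469^2 = 2157961 ≡ 1231 (mod 2479)
8^64 ≡ 1231^2 = 1515361 ≡ 692 (mod 2479)
8^128 ≡ 692^2 = 478864 ≡ 417 (mod 2479)
8^256 ≡ 417^2 = 173889 ≡ 359 (mod 2479)
8^512 ≡ 359^2 = 128881 ≡ 2452 (mod 2479)
8^1024 ≡ 2452^2 = 6012304 ≡ 729 (mod 2479)
8^2048 ≡ 729^2 = 531441 ≡ 935 (mod 2479)
2478 = 2048 + 256 + 128 + 32 + 8 + 4 + 2 in binary powers of 2.
So 8^2478 ≡ 935 · 359 · 417 · 1231 · 1823 · 1617 · 64 ≡ 2034 (mod 2479).
Since 2034 ≠ 1, base 8 is a Fermat witness: 2479 is composite.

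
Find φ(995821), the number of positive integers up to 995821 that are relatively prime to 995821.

964128

Factor: 995821 = 67 · 89 · 167.
φ(995821) = (67−1) · (89−1) · (167−1) = 66 · 88 · 166 = 964128.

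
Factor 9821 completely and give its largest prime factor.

61

9821 = 7 · 1403
1403 = 23 · 61
61 is prime.
So 9821 = 7 · 23 · 61; the largest prime factor is 61.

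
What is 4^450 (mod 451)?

1

4^1 ≡ 4 (mod 451)
4^2 ≡ 4^2 = 16 ≡ 16 (mod 451)
4^4 ≡ 16^2 = 256 ≡ 256 (mod 451)
4^8 ≡ 256^2 = 65536 ≡ 141 (mod 451)
4^16 ≡ 141^2 = 19881 ≡ 37 (mod 451)
4^32 ≡ 37^2 = 1369 ≡ 16 (mod 451)
4^64 ≡ 16^2 = 256 ≡ 256 (mod 451)
4^128 ≡ 256^2 = 65536 ≡ 141 (mod 451)
4^256 ≡ 141^2 = 19881 ≡ 37 (mod 451)
450 = 256 + 128 + 64 + 2 in binary powers of 2.
So 4^450 ≡ 37 · 141 · 256 · 16 ≡ 1 (mod 451).
Since the result is 1, base 4 gives no evidence that 451 is composite.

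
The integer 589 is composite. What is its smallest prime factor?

19

589 is odd.
Digit sum 22, not divisible by 3.
Ends in 9: not divisible by 5.
7: 589 = 7·84 + 1
11: 589 = 11·53 + 6
13: 589 = 13·45 + 4
17: 589 = 17·34 + 11
19: 589 = 19·31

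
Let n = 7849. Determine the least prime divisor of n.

47

7849 is odd.
Digit sum 28, not divisible by 3.
Ends in 9: not divisible by 5.
7: 7849 = 7·1121 + 2
11: 7849 = 11·713 + 6
13: 7849 = 13·603 + 10
17: 7849 = 17·461 + 12
19: 7849 = 19·413 + 2
23: 7849 = 23·341 + 6
29: 7849 = 29·270 + 19
31: 7849 = 31·253 + 6
37: 7849 = 37·212 + 5
41: 7849 = 41·191 + 18
43: 7849 = 43·182 + 23
47: 7849 = 47·167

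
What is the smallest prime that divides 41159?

79

41159 is odd.
Digit sum 20, not divisible by 3.
Ends in 9: not divisible by 5.
7: 41159 = 7·5879 + 6
11: 41159 = 11·3741 + 8
13: 41159 = 13·3166 + 1
17: 41159 = 17·2421 + 2
19: 41159 = 19·2166 + 5
23: 41159 = 23·1789 + 12
29: 41159 = 29·1419 + 8
31: 41159 = 31·1327 + 22
37: 41159 = 37·1112 + 15
41: 41159 = 41·1003 + 36
43: 41159 = 43·957 + 8
47: 41159 = 47·875 + 34
53: 41159 = 53·776 + 31
59: 41159 = 59·697 + 36
61: 41159 = 61·674 + 45
67: 41159 = 67·614 + 21
71: 41159 = 71·579 + 50
73: 41159 = 73·563 + 60
79: 41159 = 79·521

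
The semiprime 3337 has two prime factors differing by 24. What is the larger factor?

Since p = q + 24, we have 3337 = q(q + 24), so q² + 24q − 3337 = 0.
Discriminant: 24² + 4·3337 = 576 + 13348 = 13924; √13924 = 118.
q = (−24 + 118)/2 = 47, and p = q + 24 = 71.
Check: 47 · 71 = 3337.

71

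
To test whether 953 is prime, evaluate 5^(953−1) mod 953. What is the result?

1

5^1 ≡ 5 (mod 953)
5^2 ≡ 5^2 = 25 ≡ 25 (mod 953)
5^4 ≡ 25^2 = 625 ≡ 625 (mod 953)
5^8 ≡ 625^2 = 390625 ≡ 848 (mod 953)
5^16 ≡ 848^2 = 719104 ≡ 542 (mod 953)
5^32 ≡ 542^2 = 293764 ≡ 240 (mod 953)
5^64 ≡ 240^2 = 57600 ≡ 420 (mod 953)
5^128 ≡ 420^2 = 176400 ≡ 95 (mod 953)
5^256 ≡ 95^2 = 9025 ≡ 448 (mod 953)
5^512 ≡ 448^2 = 200704 ≡ 574 (mod 953)
952 = 512 + 256 + 128 + 32 + 16 + 8 in binary powers of 2.
So 5^952 ≡ 574 · 448 · 95 · 240 · 542 · 848 ≡ 1 (mod 953).
Since the result is 1, base 5 gives no evidence that 953 is composite.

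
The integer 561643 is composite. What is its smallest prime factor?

561643 is odd.
Digit sum 25, not divisible by 3.
Ends in 3: not divisible by 5.
7: 561643 = 7·80234 + 5
11: 561643 = 11·51058 + 5
13: 561643 = 13·43203 + 4
17: 561643 = 17·33037 + 14
19: 561643 = 19·29560 + 3
23: 561643 = 23·24419 + 6
29: 561643 = 29·19367

29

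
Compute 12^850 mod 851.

164

12^1 ≡ 12 (mod 851)
12^2 ≡ 12^2 = 144 ≡ 144 (mod 851)
12^4 ≡ 144^2 = 20736 ≡ 312 (mod 851)
12^8 ≡ 312^2 = 97344 ≡ 330 (mod 851)
12^16 ≡ 330^2 = 108900 ≡ 823 (mod 851)
12^32 ≡ 823^2 = 677329 ≡ 784 (mod 851)
12^64 ≡ 784^2 = 614656 ≡ 234 (mod 851)
12^128 ≡ 234^2 = 54756 ≡ 292 (mod 851)
12^256 ≡ 292^2 = 85264 ≡ 164 (mod 851)
12^512 ≡ 164^2 = 26896 ≡ 515 (mod 851)
850 = 512 + 256 + 64 + 16 + 2 in binary powers of 2.
So 12^850 ≡ 515 · 164 · 234 · 823 · 144 ≡ 164 (mod 851).
Since 164 ≠ 1, base 12 is a Fermat witness: 851 is composite.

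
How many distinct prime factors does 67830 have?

6

67830 = 2 · 33915
33915 = 3 · 11305
11305 = 5 · 2261
2261 = 7 · 323
323 = 17 · 19
67830 = 2 · 3 · 5 · 7 · 17 · 19, which has 6 distinct prime factors.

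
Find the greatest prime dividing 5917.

97

5917 = 61 · 97
97 is prime.
So 5917 = 61 · 97; the largest prime factor is 97.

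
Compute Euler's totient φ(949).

Factor: 949 = 13 · 73.
φ(949) = (13−1) · (73−1) = 12 · 72 = 864.

864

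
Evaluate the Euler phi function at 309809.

Factor: 309809 = 59^2 · 89.
φ(309809) = 59^1·(59−1) · (89−1) = 3422 · 88 = 301136.

301136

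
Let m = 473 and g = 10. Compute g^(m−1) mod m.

10^1 ≡ 10 (mod 473)
10^2 ≡ 10^2 = 100 ≡ 100 (mod 473)
10^4 ≡ 100^2 = 10000 ≡ 67 (mod 473)
10^8 ≡ 67^2 = 4489 ≡ 232 (mod 473)
10^16 ≡ 232^2 = 53824 ≡ 375 (mod 473)
10^32 ≡ 375^2 = 140625 ≡ 144 (mod 473)
10^64 ≡ 144^2 = 20736 ≡ 397 (mod 473)
10^128 ≡ 397^2 = 157609 ≡ 100 (mod 473)
10^256 ≡ 100^2 = 10000 ≡ 67 (mod 473)
472 = 256 + 128 + 64 + 16 + 8 in binary powers of 2.
So 10^472 ≡ 67 · 100 · 397 · 375 · 232 ≡ 23 (mod 473).
Since 23 ≠ 1, base 10 is a Fermat witness: 473 is composite.

23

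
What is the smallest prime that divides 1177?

11

1177 is odd.
Digit sum 16, not divisible by 3.
Ends in 7: not divisible by 5.
7: 1177 = 7·168 + 1
11: 1177 = 11·107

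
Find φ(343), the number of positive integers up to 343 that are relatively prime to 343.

294

Factor: 343 = 7^3.
φ(343) = 7^2·(7−1) = 294.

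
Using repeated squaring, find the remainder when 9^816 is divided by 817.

752

9^1 ≡ 9 (mod 817)
9^2 ≡ 9^2 = 81 ≡ 81 (mod 817)
9^4 ≡ 81^2 = 6561 ≡ 25 (mod 817)
9^8 ≡ 25^2 = 625 ≡ 625 (mod 817)
9^16 ≡ 625^2 = 390625 ≡ 99 (mod 817)
9^32 ≡ 99^2 = 9801 ≡ 814 (mod 817)
9^64 ≡ 814^2 = 662596 ≡ 9 (mod 817)
9^128 ≡ 9^2 = 81 ≡ 81 (mod 817)
9^256 ≡ 81^2 = 6561 ≡ 25 (mod 817)
9^512 ≡ 25^2 = 625 ≡ 625 (mod 817)
816 = 512 + 256 + 32 + 16 in binary powers of 2.
So 9^816 ≡ 625 · 25 · 814 · 99 ≡ 752 (mod 817).
Since 752 ≠ 1, base 9 is a Fermat witness: 817 is composite.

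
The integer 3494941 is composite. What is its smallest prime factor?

3494941 is odd.
Digit sum 34, not divisible by 3.
Ends in 1: not divisible by 5.
7: 3494941 = 7·499277 + 2
11: 3494941 = 11·317721 + 10
13: 3494941 = 13·268841 + 8
17: 3494941 = 17·205584 + 13
19: 3494941 = 19·183944 + 5
23: 3494941 = 23·151953 + 22
29: 3494941 = 29·120515 + 6
31: 3494941 = 31·112740 + 1
37: 3494941 = 37·94457 + 32
41: 3494941 = 41·85242 + 19
43: 3494941 = 43·81277 + 30
47: 3494941 = 47·74360 + 21
53: 3494941 = 53·65942 + 15
59: 3494941 = 59·59236 + 17
61: 3494941 = 61·57294 + 7
67: 3494941 = 67·52163 + 20
71: 3494941 = 71·49224 + 37
73: 3494941 = 73·47875 + 66
79: 3494941 = 79·44239 + 60
83: 3494941 = 83·42107 + 60
89: 3494941 = 89·39269

89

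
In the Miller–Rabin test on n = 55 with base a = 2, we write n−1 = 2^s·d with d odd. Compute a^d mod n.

18

55 − 1 = 54 = 2^1 · 27, so d = 27.
2^1 ≡ 2 (mod 55)
2^2 ≡ 2^2 = 4 ≡ 4 (mod 55)
2^4 ≡ 4^2 = 16 ≡ 16 (mod 55)
2^8 ≡ 16^2 = 256 ≡ 36 (mod 55)
2^16 ≡ 36^2 = 1296 ≡ 31 (mod 55)
27 = 16 + 8 + 2 + 1 in binary powers of 2.
So 2^27 ≡ 31 · 36 · 4 · 2 ≡ 18 (mod 55).
Squaring chain: 18; never reaches −1, so base 2 is a Miller–Rabin witness that 55 is composite.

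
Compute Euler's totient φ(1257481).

Factor: 1257481 = 71 · 89 · 199.
φ(1257481) = (71−1) · (89−1) · (199−1) = 70 · 88 · 198 = 1219680.

1219680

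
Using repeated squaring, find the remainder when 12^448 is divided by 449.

1

12^1 ≡ 12 (mod 449)
12^2 ≡ 12^2 = 144 ≡ 144 (mod 449)
12^4 ≡ 144^2 = 20736 ≡ 82 (mod 449)
12^8 ≡ 82^2 = 6724 ≡ 438 (mod 449)
12^16 ≡ 438^2 = 191844 ≡ 121 (mod 449)
12^32 ≡ 121^2 = 14641 ≡ 273 (mod 449)
12^64 ≡ 273^2 = 74529 ≡ 444 (mod 449)
12^128 ≡ 444^2 = 197136 ≡ 25 (mod 449)
12^256 ≡ 25^2 = 625 ≡ 176 (mod 449)
448 = 256 + 128 + 64 in binary powers of 2.
So 12^448 ≡ 176 · 25 · 444 ≡ 1 (mod 449).
Since the result is 1, base 12 gives no evidence that 449 is composite.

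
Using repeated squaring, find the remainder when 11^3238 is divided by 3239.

3013

11^1 ≡ 11 (mod 3239)
11^2 ≡ 11^2 = 121 ≡ 121 (mod 3239)
11^4 ≡ 121^2 = 14641 ≡ 1685 (mod 3239)
11^8 ≡ 1685^2 = 2839225 ≡ 1861 (mod 3239)
11^16 ≡ 1861^2 = 3463321 ≡ 830 (mod 3239)
11^32 ≡ 830^2 = 688900 ≡ 2232 (mod 3239)
11^64 ≡ 2232^2 = 4981824 ≡ 242 (mod 3239)
11^128 ≡ 242^2 = 58564 ≡ 262 (mod 3239)
11^256 ≡ 262^2 = 68644 ≡ 625 (mod 3239)
11^512 ≡ 625^2 = 390625 ≡ 1945 (mod 3239)
11^1024 ≡ 1945^2 = 3783025 ≡ 3112 (mod 3239)
11^2048 ≡ 3112^2 = 9684544 ≡ 3173 (mod 3239)
3238 = 2048 + 1024 + 128 + 32 + 4 + 2 in binary powers of 2.
So 11^3238 ≡ 3173 · 3112 · 262 · 2232 · 1685 · 121 ≡ 3013 (mod 3239).
Since 3013 ≠ 1, base 11 is a Fermat witness: 3239 is composite.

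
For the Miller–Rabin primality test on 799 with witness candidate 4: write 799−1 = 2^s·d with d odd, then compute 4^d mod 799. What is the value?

799 − 1 = 798 = 2^1 · 399, so d = 399.
4^1 ≡ 4 (mod 799)
4^2 ≡ 4^2 = 16 ≡ 16 (mod 799)
4^4 ≡ 16^2 = 256 ≡ 256 (mod 799)
4^8 ≡ 256^2 = 65536 ≡ 18 (mod 799)
4^16 ≡ 18^2 = 324 ≡ 324 (mod 799)
4^32 ≡ 324^2 = 104976 ≡ 307 (mod 799)
4^64 ≡ 307^2 = 94249 ≡ 766 (mod 799)
4^128 ≡ 766^2 = 586756 ≡ 290 (mod 799)
4^256 ≡ 290^2 = 84100 ≡ 205 (mod 799)
399 = 256 + 128 + 8 + 4 + 2 + 1 in binary powers of 2.
So 4^399 ≡ 205 · 290 · 18 · 256 · 16 · 4 ≡ 676 (mod 799).
Squaring chain: 676; never reaches −1, so base 4 is a Miller–Rabin witness that 799 is composite.

676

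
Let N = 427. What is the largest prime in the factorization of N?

427 = 7 · 61
61 is prime.
So 427 = 7 · 61; the largest prime factor is 61.

61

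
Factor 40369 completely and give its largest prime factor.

40369 = 7 · 5767
5767 = 73 · 79
79 is prime.
So 40369 = 7 · 73 · 79; the largest prime factor is 79.

79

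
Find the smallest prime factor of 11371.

11371 is odd.
Digit sum 13, not divisible by 3.
Ends in 1: not divisible by 5.
7: 11371 = 7·1624 + 3
11: 11371 = 11·1033 + 8
13: 11371 = 13·874 + 9
17: 11371 = 17·668 + 15
19: 11371 = 19·598 + 9
23: 11371 = 23·494 + 9
29: 11371 = 29·392 + 3
31: 11371 = 31·366 + 25
37: 11371 = 37·307 + 12
41: 11371 = 41·277 + 14
43: 11371 = 43·264 + 19
47: 11371 = 47·241 + 44
53: 11371 = 53·214 + 29
59: 11371 = 59·192 + 43
61: 11371 = 61·186 + 25
67: 11371 = 67·169 + 48
71: 11371 = 71·160 + 11
73: 11371 = 73·155 + 56
79: 11371 = 79·143 + 74
83: 11371 = 83·137

83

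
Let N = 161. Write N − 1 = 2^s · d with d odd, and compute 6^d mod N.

161 − 1 = 160 = 2^5 · 5, so d = 5.
6^1 ≡ 6 (mod 161)
6^2 ≡ 6^2 = 36 ≡ 36 (mod 161)
6^4 ≡ 36^2 = 1296 ≡ 8 (mod 161)
5 = 4 + 1 in binary powers of 2.
So 6^5 ≡ 8 · 6 ≡ 48 (mod 161).
Squaring chain: 48 → 50 → 85 → 141 → 78; never reaches −1, so base 6 is a Miller–Rabin witness that 161 is composite.

48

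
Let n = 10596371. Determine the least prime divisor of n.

61

10596371 is odd.
Digit sum 32, not divisible by 3.
Ends in 1: not divisible by 5.
7: 10596371 = 7·1513767 + 2
11: 10596371 = 11·963306 + 5
13: 10596371 = 13·815105 + 6
17: 10596371 = 17·623315 + 16
19: 10596371 = 19·557703 + 14
23: 10596371 = 23·460711 + 18
29: 10596371 = 29·365392 + 3
31: 10596371 = 31·341818 + 13
37: 10596371 = 37·286388 + 15
41: 10596371 = 41·258448 + 3
43: 10596371 = 43·246427 + 10
47: 10596371 = 47·225454 + 33
53: 10596371 = 53·199931 + 28
59: 10596371 = 59·179599 + 30
61: 10596371 = 61·173711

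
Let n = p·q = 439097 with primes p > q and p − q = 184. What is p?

761

Since p = q + 184, we have 439097 = q(q + 184), so q² + 184q − 439097 = 0.
Discriminant: 184² + 4·439097 = 33856 + 1756388 = 1790244; √1790244 = 1338.
q = (−184 + 1338)/2 = 577, and p = q + 184 = 761.
Check: 577 · 761 = 439097.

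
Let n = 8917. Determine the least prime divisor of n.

8917 is odd.
Digit sum 25, not divisible by 3.
Ends in 7: not divisible by 5.
7: 8917 = 7·1273 + 6
11: 8917 = 11·810 + 7
13: 8917 = 13·685 + 12
17: 8917 = 17·524 + 9
19: 8917 = 19·469 + 6
23: 8917 = 23·387 + 16
29: 8917 = 29·307 + 14
31: 8917 = 31·287 + 20
37: 8917 = 37·241

37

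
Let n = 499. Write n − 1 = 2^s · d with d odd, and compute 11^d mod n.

499 − 1 = 498 = 2^1 · 249, so d = 249.
11^1 ≡ 11 (mod 499)
11^2 ≡ 11^2 = 121 ≡ 121 (mod 499)
11^4 ≡ 121^2 = 14641 ≡ 170 (mod 499)
11^8 ≡ 170^2 = 28900 ≡ 457 (mod 499)
11^16 ≡ 457^2 = 208849 ≡ 267 (mod 499)
11^32 ≡ 267^2 = 71289 ≡ 431 (mod 499)
11^64 ≡ 431^2 = 185761 ≡ 133 (mod 499)
11^128 ≡ 133^2 = 17689 ≡ 224 (mod 499)
249 = 128 + 64 + 32 + 16 + 8 + 1 in binary powers of 2.
So 11^249 ≡ 224 · 133 · 431 · 267 · 457 · 11 ≡ 498 (mod 499).
Since 11^d ≡ 498 (mod 499), base 11 does not prove 499 composite.

498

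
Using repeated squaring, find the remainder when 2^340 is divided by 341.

1

2^1 ≡ 2 (mod 341)
2^2 ≡ 2^2 = 4 ≡ 4 (mod 341)
2^4 ≡ 4^2 = 16 ≡ 16 (mod 341)
2^8 ≡ 16^2 = 256 ≡ 256 (mod 341)
2^16 ≡ 256^2 = 65536 ≡ 64 (mod 341)
2^32 ≡ 64^2 = 4096 ≡ 4 (mod 341)
2^64 ≡ 4^2 = 16 ≡ 16 (mod 341)
2^128 ≡ 16^2 = 256 ≡ 256 (mod 341)
2^256 ≡ 256^2 = 65536 ≡ 64 (mod 341)
340 = 256 + 64 + 16 + 4 in binary powers of 2.
So 2^340 ≡ 64 · 16 · 64 · 16 ≡ 1 (mod 341).
Since the result is 1, base 2 gives no evidence that 341 is composite.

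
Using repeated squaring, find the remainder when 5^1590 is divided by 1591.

1454

5^1 ≡ 5 (mod 1591)
5^2 ≡ 5^2 = 25 ≡ 25 (mod 1591)
5^4 ≡ 25^2 = 625 ≡ 625 (mod 1591)
5^8 ≡ 625^2 = 390625 ≡ 830 (mod 1591)
5^16 ≡ 830^2 = 688900 ≡ 1588 (mod 1591)
5^32 ≡ 1588^2 = 2521744 ≡ 9 (mod 1591)
5^64 ≡ 9^2 = 81 ≡ 81 (mod 1591)
5^128 ≡ 81^2 = 6561 ≡ 197 (mod 1591)
5^256 ≡ 197^2 = 38809 ≡ 625 (mod 1591)
5^512 ≡ 625^2 = 390625 ≡ 830 (mod 1591)
5^1024 ≡ 830^2 = 688900 ≡ 1588 (mod 1591)
1590 = 1024 + 512 + 32 + 16 + 4 + 2 in binary powers of 2.
So 5^1590 ≡ 1588 · 830 · 9 · 1588 · 625 · 25 ≡ 1454 (mod 1591).
Since 1454 ≠ 1, base 5 is a Fermat witness: 1591 is composite.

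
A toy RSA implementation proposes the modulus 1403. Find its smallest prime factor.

1403 is odd.
Digit sum 8, not divisible by 3.
Ends in 3: not divisible by 5.
7: 1403 = 7·200 + 3
11: 1403 = 11·127 + 6
13: 1403 = 13·107 + 12
17: 1403 = 17·82 + 9
19: 1403 = 19·73 + 16
23: 1403 = 23·61

23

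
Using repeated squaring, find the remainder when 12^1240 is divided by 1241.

475

12^1 ≡ 12 (mod 1241)
12^2 ≡ 12^2 = 144 ≡ 144 (mod 1241)
12^4 ≡ 144^2 = 20736 ≡ 880 (mod 1241)
12^8 ≡ 880^2 = 774400 ≡ 16 (mod 1241)
12^16 ≡ 16^2 = 256 ≡ 256 (mod 1241)
12^32 ≡ 256^2 = 65536 ≡ 1004 (mod 1241)
12^64 ≡ 1004^2 = 1008016 ≡ 324 (mod 1241)
12^128 ≡ 324^2 = 104976 ≡ 732 (mod 1241)
12^256 ≡ 732^2 = 535824 ≡ 953 (mod 1241)
12^512 ≡ 953^2 = 908209 ≡ 1038 (mod 1241)
12^1024 ≡ 1038^2 = 1077444 ≡ 256 (mod 1241)
1240 = 1024 + 128 + 64 + 16 + 8 in binary powers of 2.
So 12^1240 ≡ 256 · 732 · 324 · 256 · 16 ≡ 475 (mod 1241).
Since 475 ≠ 1, base 12 is a Fermat witness: 1241 is composite.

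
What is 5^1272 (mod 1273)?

5^1 ≡ 5 (mod 1273)
5^2 ≡ 5^2 = 25 ≡ 25 (mod 1273)
5^4 ≡ 25^2 = 625 ≡ 625 (mod 1273)
5^8 ≡ 625^2 = 390625 ≡ 1087 (mod 1273)
5^16 ≡ 1087^2 = 1181569 ≡ 225 (mod 1273)
5^32 ≡ 225^2 = 50625 ≡ 978 (mod 1273)
5^64 ≡ 978^2 = 956484 ≡ 461 (mod 1273)
5^128 ≡ 461^2 = 212521 ≡ 1203 (mod 1273)
5^256 ≡ 1203^2 = 1447209 ≡ 1081 (mod 1273)
5^512 ≡ 1081^2 = 1168561 ≡ 1220 (mod 1273)
5^1024 ≡ 1220^2 = 1488400 ≡ 263 (mod 1273)
1272 = 1024 + 128 + 64 + 32 + 16 + 8 in binary powers of 2.
So 5^1272 ≡ 263 · 1203 · 461 · 978 · 225 · 1087 ≡ 600 (mod 1273).
Since 600 ≠ 1, base 5 is a Fermat witness: 1273 is composite.

600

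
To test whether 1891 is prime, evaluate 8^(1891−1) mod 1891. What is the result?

8^1 ≡ 8 (mod 1891)
8^2 ≡ 8^2 = 64 ≡ 64 (mod 1891)
8^4 ≡ 64^2 = 4096 ≡ 314 (mod 1891)
8^8 ≡ 314^2 = 98596 ≡ 264 (mod 1891)
8^16 ≡ 264^2 = 69696 ≡ 1620 (mod 1891)
8^32 ≡ 1620^2 = 2624400 ≡ 1583 (mod 1891)
8^64 ≡ 1583^2 = 2505889 ≡ 314 (mod 1891)
8^128 ≡ 314^2 = 98596 ≡ 264 (mod 1891)
8^256 ≡ 264^2 = 69696 ≡ 1620 (mod 1891)
8^512 ≡ 1620^2 = 2624400 ≡ 1583 (mod 1891)
8^1024 ≡ 1583^2 = 2505889 ≡ 314 (mod 1891)
1890 = 1024 + 512 + 256 + 64 + 32 + 2 in binary powers of 2.
So 8^1890 ≡ 314 · 1583 · 1620 · 314 · 1583 · 64 ≡ 1768 (mod 1891).
Since 1768 ≠ 1, base 8 is a Fermat witness: 1891 is composite.

1768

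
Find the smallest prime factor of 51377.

51377 is odd.
Digit sum 23, not divisible by 3.
Ends in 7: not divisible by 5.
7: 51377 = 7·7339 + 4
11: 51377 = 11·4670 + 7
13: 51377 = 13·3952 + 1
17: 51377 = 17·3022 + 3
19: 51377 = 19·2704 + 1
23: 51377 = 23·2233 + 18
29: 51377 = 29·1771 + 18
31: 51377 = 31·1657 + 10
37: 51377 = 37·1388 + 21
41: 51377 = 41·1253 + 4
43: 51377 = 43·1194 + 35
47: 51377 = 47·1093 + 6
53: 51377 = 53·969 + 20
59: 51377 = 59·870 + 47
61: 51377 = 61·842 + 15
67: 51377 = 67·766 + 55
71: 51377 = 71·723 + 44
73: 51377 = 73·703 + 58
79: 51377 = 79·650 + 27
83: 51377 = 83·619

83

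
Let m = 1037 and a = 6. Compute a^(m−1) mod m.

727

6^1 ≡ 6 (mod 1037)
6^2 ≡ 6^2 = 36 ≡ 36 (mod 1037)
6^4 ≡ 36^2 = 1296 ≡ 259 (mod 1037)
6^8 ≡ 259^2 = 67081 ≡ 713 (mod 1037)
6^16 ≡ 713^2 = 508369 ≡ 239 (mod 1037)
6^32 ≡ 239^2 = 57121 ≡ 86 (mod 1037)
6^64 ≡ 86^2 = 7396 ≡ 137 (mod 1037)
6^128 ≡ 137^2 = 18769 ≡ 103 (mod 1037)
6^256 ≡ 103^2 = 10609 ≡ 239 (mod 1037)
6^512 ≡ 239^2 = 57121 ≡ 86 (mod 1037)
6^1024 ≡ 86^2 = 7396 ≡ 137 (mod 1037)
1036 = 1024 + 8 + 4 in binary powers of 2.
So 6^1036 ≡ 137 · 713 · 259 ≡ 727 (mod 1037).
Since 727 ≠ 1, base 6 is a Fermat witness: 1037 is composite.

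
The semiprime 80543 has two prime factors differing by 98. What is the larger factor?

Since p = q + 98, we have 80543 = q(q + 98), so q² + 98q − 80543 = 0.
Discriminant: 98² + 4·80543 = 9604 + 322172 = 331776; √331776 = 576.
q = (−98 + 576)/2 = 239, and p = q + 98 = 337.
Check: 239 · 337 = 80543.

337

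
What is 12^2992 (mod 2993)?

12^1 ≡ 12 (mod 2993)
12^2 ≡ 12^2 = 144 ≡ 144 (mod 2993)
12^4 ≡ 144^2 = 20736 ≡ 2778 (mod 2993)
12^8 ≡ 2778^2 = 7717284 ≡ 1330 (mod 2993)
12^16 ≡ 1330^2 = 1768900 ≡ 37 (mod 2993)
12^32 ≡ 37^2 = 1369 ≡ 1369 (mod 2993)
12^64 ≡ 1369^2 = 1874161 ≡ 543 (mod 2993)
12^128 ≡ 543^2 = 294849 ≡ 1535 (mod 2993)
12^256 ≡ 1535^2 = 2356225 ≡ 734 (mod 2993)
12^512 ≡ 734^2 = 538756 ≡ 16 (mod 2993)
12^1024 ≡ 16^2 = 256 ≡ 256 (mod 2993)
12^2048 ≡ 256^2 = 65536 ≡ 2683 (mod 2993)
2992 = 2048 + 512 + 256 + 128 + 32 + 16 in binary powers of 2.
So 12^2992 ≡ 2683 · 16 · 734 · 1535 · 1369 · 37 ≡ 1902 (mod 2993).
Since 1902 ≠ 1, base 12 is a Fermat witness: 2993 is composite.

1902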